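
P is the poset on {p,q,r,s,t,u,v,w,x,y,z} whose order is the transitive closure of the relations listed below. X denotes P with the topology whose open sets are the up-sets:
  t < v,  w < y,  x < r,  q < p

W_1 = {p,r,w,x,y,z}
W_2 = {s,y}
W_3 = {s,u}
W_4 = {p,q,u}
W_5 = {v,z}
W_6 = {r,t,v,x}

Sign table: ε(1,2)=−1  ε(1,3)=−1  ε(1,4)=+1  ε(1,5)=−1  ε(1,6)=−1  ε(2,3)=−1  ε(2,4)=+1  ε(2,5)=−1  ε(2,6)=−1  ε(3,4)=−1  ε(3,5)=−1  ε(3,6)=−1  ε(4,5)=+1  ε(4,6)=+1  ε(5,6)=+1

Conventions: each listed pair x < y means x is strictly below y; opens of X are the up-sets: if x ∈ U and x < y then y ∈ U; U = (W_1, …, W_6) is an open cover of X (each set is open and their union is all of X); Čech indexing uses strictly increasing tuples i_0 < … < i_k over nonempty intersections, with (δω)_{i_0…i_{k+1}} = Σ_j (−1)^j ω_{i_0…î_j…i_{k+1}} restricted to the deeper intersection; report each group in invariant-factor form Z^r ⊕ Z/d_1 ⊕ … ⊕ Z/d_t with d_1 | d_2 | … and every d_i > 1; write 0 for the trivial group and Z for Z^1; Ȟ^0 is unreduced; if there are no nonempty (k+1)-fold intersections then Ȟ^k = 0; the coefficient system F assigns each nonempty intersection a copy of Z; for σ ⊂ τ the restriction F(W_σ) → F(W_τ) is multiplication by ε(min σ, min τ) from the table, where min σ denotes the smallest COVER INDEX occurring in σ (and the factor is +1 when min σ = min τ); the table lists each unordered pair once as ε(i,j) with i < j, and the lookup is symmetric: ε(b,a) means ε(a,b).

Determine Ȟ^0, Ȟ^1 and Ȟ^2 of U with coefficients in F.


Ȟ^0 ≅ 0, Ȟ^1 ≅ Z ⊕ Z/2, Ȟ^2 ≅ 0

nerve simplices:
  W12={y} W14={p} W15={z} W16={r,x} W23={s} W34={u} W56={v}
C dims 6,7; δ0: rk 6, SNF 1^5·2
degree 0: 6−6−0 = 0 → Ȟ^0 ≅ 0
degree 1: 7−0−6 = 1 plus torsion [2] → Ȟ^1 ≅ Z ⊕ Z/2
degree 2: 0−0−0 = 0 → Ȟ^2 ≅ 0


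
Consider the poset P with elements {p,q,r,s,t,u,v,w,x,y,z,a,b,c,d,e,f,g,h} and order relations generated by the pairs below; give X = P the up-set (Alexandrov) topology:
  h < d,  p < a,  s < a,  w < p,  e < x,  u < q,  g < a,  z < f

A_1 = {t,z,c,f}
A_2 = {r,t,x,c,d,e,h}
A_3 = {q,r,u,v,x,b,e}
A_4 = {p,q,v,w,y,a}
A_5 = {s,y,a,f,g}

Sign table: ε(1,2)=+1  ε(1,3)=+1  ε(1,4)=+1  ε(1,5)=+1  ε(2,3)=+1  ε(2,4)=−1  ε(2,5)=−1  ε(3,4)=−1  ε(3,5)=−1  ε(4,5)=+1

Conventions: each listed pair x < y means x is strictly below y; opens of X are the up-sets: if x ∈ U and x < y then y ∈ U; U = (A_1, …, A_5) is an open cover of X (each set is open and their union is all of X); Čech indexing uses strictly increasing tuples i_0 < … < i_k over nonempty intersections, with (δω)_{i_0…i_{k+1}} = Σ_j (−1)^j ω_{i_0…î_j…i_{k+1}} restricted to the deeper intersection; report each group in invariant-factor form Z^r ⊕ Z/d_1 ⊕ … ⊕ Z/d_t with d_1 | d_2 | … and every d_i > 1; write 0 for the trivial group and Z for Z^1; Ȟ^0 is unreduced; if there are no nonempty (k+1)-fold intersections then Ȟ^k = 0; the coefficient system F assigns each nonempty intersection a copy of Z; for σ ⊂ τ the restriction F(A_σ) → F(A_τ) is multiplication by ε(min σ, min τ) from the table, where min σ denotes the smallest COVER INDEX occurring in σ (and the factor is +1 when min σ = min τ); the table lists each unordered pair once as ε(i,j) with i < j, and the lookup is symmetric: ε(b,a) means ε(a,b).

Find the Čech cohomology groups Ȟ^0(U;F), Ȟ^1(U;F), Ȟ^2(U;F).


nerve simplices:
  A12={t,c} A15={f} A23={r,x,e} A34={q,v} A45={y,a}
C dims 5,5; δ0: rk 5, SNF 1^4·2
degree 0: 5−5−0 = 0 → Ȟ^0 ≅ 0
degree 1: 5−0−5 = 0 plus torsion [2] → Ȟ^1 ≅ Z/2
degree 2: 0−0−0 = 0 → Ȟ^2 ≅ 0

Ȟ^0(U;F) ≅ 0; Ȟ^1(U;F) ≅ Z/2; Ȟ^2(U;F) ≅ 0


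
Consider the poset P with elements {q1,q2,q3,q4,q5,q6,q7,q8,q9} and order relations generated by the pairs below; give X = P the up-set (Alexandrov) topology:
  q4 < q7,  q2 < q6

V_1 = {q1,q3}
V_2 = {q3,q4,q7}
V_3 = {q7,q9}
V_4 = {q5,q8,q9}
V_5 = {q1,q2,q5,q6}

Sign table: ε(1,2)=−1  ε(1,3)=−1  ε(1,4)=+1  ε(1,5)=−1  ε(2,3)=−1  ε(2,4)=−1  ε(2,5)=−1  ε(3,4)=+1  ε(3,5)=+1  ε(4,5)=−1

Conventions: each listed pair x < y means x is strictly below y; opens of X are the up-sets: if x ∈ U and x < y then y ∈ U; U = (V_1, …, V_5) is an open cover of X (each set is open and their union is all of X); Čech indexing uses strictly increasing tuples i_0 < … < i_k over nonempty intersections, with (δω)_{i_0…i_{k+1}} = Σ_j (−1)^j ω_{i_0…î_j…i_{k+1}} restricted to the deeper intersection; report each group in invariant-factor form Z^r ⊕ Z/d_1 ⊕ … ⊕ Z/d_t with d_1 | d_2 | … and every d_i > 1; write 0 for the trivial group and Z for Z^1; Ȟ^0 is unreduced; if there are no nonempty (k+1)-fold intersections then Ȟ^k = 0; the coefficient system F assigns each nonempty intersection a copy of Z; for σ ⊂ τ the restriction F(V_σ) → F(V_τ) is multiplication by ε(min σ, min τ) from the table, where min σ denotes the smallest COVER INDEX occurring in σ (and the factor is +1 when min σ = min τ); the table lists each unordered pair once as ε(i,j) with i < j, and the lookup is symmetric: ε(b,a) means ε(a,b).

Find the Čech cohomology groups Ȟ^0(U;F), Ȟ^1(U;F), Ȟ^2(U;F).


Ȟ^0 ≅ Z, Ȟ^1 ≅ Z and Ȟ^2 ≅ 0

nonempty overlaps:
  V12={q3} V15={q1} V23={q7} V34={q9} V45={q5}
C dims 5,5; δ0: rk 4, SNF 1^4
degree 0: 5−4−0 = 1 → Ȟ^0 ≅ Z
degree 1: 5−0−4 = 1 → Ȟ^1 ≅ Z
degree 2: 0−0−0 = 0 → Ȟ^2 ≅ 0


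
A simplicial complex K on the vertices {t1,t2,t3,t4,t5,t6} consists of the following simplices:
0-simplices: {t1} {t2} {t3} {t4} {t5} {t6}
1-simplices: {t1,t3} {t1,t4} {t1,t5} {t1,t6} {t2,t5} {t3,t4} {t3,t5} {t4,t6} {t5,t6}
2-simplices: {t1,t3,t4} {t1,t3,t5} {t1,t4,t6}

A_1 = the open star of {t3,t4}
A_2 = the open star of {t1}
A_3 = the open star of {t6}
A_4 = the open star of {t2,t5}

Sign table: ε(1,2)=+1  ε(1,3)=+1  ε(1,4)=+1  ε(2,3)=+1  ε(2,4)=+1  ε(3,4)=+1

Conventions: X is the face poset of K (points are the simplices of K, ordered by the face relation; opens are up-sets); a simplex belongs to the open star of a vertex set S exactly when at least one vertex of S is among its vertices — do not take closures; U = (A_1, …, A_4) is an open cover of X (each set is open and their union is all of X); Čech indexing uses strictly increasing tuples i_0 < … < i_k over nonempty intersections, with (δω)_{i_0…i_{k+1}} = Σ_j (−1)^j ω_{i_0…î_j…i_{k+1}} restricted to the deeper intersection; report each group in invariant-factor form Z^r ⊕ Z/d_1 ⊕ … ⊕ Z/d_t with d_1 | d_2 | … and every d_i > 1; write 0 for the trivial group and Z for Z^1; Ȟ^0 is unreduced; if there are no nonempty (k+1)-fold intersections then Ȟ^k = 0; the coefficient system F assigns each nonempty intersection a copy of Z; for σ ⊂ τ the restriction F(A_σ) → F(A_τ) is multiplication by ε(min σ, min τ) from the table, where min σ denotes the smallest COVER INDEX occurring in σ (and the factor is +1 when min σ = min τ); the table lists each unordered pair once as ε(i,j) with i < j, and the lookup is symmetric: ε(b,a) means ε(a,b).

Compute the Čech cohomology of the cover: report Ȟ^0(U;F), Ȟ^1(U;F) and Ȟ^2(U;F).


nerve simplices:
  A1={{t3},{t4},{t1,t3},{t1,t4},{t3,t4},{t3,t5},{t4,t6},{t1,t3,t4},{t1,t3,t5},{t1,t4,t6}} A2={{t1},{t1,t3},{t1,t4},{t1,t5},{t1,t6},{t1,t3,t4},{t1,t3,t5},{t1,t4,t6}} A3={{t6},{t1,t6},{t4,t6},{t5,t6},{t1,t4,t6}} A4={{t2},{t5},{t1,t5},{t2,t5},{t3,t5},{t5,t6},{t1,t3,t5}}
  A12={{t1,t3},{t1,t4},{t1,t3,t4},{t1,t3,t5},{t1,t4,t6}} A13={{t4,t6},{t1,t4,t6}} A14={{t3,t5},{t1,t3,t5}} A23={{t1,t6},{t1,t4,t6}} A24={{t1,t5},{t1,t3,t5}} A34={{t5,t6}}
  A123={{t1,t4,t6}} A124={{t1,t3,t5}}
C dims 4,6,2; δ0: rk 3, SNF 1^3; δ1: rk 2, SNF 1^2
degree 0: 4−3−0 = 1 → Ȟ^0 ≅ Z
degree 1: 6−2−3 = 1 → Ȟ^1 ≅ Z
degree 2: 2−0−2 = 0 → Ȟ^2 ≅ 0

Ȟ^0 ≅ Z,  Ȟ^1 ≅ Z,  Ȟ^2 ≅ 0


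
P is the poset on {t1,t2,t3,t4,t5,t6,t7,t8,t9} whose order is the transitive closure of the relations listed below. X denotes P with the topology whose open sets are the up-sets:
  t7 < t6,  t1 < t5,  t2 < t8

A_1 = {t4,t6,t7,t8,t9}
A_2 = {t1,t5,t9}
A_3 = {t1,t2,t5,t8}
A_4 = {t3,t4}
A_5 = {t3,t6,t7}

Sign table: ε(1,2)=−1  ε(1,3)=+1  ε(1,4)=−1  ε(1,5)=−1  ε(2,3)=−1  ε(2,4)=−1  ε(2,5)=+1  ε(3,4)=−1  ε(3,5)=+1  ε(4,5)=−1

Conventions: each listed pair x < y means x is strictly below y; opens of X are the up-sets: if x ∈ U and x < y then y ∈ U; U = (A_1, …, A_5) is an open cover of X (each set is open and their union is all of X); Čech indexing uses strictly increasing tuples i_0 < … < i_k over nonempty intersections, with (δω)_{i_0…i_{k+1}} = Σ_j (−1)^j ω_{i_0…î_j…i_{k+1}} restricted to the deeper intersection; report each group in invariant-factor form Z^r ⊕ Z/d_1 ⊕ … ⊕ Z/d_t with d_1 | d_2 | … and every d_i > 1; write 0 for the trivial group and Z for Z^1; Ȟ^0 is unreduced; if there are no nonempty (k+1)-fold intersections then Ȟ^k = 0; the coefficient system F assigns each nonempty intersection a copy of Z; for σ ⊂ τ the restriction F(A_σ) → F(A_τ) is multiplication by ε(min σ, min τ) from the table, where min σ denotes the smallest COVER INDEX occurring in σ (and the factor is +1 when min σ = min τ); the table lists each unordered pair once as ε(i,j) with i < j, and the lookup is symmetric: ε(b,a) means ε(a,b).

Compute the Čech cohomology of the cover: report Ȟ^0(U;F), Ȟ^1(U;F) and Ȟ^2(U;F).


Ȟ^0 ≅ 0, Ȟ^1 ≅ Z ⊕ Z/2 and Ȟ^2 ≅ 0

nerve simplices:
  A12={t9} A13={t8} A14={t4} A15={t6,t7} A23={t1,t5} A45={t3}
C dims 5,6; δ0: rk 5, SNF 1^4·2
degree 0: 5−5−0 = 0 → Ȟ^0 ≅ 0
degree 1: 6−0−5 = 1 plus torsion [2] → Ȟ^1 ≅ Z ⊕ Z/2
degree 2: 0−0−0 = 0 → Ȟ^2 ≅ 0


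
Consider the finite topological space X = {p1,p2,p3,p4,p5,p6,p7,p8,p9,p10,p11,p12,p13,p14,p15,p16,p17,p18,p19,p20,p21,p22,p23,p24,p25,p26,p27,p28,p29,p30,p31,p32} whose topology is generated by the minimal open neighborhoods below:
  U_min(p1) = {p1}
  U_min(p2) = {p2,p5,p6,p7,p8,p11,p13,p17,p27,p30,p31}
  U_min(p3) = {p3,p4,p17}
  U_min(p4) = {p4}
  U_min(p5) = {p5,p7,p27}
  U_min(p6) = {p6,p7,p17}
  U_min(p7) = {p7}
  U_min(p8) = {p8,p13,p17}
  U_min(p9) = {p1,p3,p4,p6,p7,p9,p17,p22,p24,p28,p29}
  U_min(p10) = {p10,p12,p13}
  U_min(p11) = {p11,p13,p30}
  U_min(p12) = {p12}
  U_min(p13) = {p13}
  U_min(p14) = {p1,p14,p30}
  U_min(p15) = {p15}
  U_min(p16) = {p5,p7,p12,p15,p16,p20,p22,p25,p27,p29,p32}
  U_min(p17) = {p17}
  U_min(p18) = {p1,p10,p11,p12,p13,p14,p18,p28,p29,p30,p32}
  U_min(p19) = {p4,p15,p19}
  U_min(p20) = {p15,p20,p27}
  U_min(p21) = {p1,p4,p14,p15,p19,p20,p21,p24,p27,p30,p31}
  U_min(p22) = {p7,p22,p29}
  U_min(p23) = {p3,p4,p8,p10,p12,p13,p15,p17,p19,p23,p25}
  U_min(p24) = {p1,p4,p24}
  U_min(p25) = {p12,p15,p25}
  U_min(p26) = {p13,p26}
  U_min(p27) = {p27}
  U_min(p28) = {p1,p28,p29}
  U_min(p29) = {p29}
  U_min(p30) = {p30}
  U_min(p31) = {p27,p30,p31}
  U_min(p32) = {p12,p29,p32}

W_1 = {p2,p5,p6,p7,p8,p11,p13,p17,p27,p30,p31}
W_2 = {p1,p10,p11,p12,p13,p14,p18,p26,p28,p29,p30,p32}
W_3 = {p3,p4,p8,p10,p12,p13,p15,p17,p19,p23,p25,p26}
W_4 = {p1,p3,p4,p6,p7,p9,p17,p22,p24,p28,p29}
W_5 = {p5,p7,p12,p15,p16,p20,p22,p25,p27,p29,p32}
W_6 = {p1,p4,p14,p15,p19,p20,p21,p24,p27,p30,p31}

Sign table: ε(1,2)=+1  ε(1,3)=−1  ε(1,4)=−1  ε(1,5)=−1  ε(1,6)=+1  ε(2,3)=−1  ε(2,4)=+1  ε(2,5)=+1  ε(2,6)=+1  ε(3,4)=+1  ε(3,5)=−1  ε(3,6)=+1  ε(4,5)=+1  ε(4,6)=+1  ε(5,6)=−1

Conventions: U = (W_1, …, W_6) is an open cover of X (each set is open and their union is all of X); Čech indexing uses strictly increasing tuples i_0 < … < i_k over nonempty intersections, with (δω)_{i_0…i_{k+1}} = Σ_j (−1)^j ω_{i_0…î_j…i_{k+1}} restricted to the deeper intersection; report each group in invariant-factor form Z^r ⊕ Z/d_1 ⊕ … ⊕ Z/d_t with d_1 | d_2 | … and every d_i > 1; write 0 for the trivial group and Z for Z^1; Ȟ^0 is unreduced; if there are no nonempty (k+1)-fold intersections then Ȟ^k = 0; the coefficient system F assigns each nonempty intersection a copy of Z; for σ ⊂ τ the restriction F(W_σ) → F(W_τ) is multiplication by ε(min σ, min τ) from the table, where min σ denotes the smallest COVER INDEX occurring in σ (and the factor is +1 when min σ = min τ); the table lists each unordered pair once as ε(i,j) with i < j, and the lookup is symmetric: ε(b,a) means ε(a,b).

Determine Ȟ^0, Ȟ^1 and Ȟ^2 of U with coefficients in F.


cover nerve:
  W12={p11,p13,p30} W13={p8,p13,p17} W14={p6,p7,p17} W15={p5,p7,p27} W16={p27,p30,p31} W23={p10,p12,p13,p26} W24={p1,p28,p29} W25={p12,p29,p32} W26={p1,p14,p30} W34={p3,p4,p17} W35={p12,p15,p25} W36={p4,p15,p19} W45={p7,p22,p29} W46={p1,p4,p24} W56={p15,p20,p27}
  W123={p13} W126={p30} W134={p17} W145={p7} W156={p27} W235={p12} W245={p29} W246={p1} W346={p4} W356={p15}
C dims 6,15,10; δ0: rk 6, SNF 1^5·2; δ1: rk 9, SNF 1^9
Ȟ^0: (6−6)−0=0 ⇒ 0
Ȟ^1: (15−9)−6=0 plus torsion [2] ⇒ Z/2
Ȟ^2: (10−0)−9=1 ⇒ Z

Ȟ^0 ≅ 0, Ȟ^1 ≅ Z/2 and Ȟ^2 ≅ Z


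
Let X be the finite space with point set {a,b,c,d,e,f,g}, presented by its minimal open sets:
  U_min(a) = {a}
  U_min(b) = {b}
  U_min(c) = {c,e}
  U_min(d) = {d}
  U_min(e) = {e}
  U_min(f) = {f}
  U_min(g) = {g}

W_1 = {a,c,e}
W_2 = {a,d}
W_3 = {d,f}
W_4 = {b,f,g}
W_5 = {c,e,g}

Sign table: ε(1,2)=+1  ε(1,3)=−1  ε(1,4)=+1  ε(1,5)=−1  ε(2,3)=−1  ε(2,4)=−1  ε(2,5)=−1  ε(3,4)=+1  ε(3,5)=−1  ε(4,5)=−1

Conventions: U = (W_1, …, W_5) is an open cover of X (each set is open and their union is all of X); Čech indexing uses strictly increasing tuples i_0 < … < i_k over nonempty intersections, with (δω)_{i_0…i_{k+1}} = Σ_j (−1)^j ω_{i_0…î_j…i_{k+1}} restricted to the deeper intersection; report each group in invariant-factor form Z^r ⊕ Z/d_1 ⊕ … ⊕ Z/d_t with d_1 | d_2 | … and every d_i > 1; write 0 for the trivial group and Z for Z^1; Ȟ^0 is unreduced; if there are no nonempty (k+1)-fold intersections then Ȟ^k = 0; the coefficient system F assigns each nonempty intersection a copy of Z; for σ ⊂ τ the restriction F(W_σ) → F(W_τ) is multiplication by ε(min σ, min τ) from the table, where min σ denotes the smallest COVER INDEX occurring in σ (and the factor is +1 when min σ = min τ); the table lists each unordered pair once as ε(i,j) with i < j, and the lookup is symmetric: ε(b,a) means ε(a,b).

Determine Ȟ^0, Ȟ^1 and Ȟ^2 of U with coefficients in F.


nerve simplices:
  W12={a} W15={c,e} W23={d} W34={f} W45={g}
C dims 5,5; δ0: rk 5, SNF 1^4·2
degree 0: 5−5−0 = 0 → Ȟ^0 ≅ 0
degree 1: 5−0−5 = 0 plus torsion [2] → Ȟ^1 ≅ Z/2
degree 2: 0−0−0 = 0 → Ȟ^2 ≅ 0

Ȟ^0 ≅ 0, Ȟ^1 ≅ Z/2, Ȟ^2 ≅ 0


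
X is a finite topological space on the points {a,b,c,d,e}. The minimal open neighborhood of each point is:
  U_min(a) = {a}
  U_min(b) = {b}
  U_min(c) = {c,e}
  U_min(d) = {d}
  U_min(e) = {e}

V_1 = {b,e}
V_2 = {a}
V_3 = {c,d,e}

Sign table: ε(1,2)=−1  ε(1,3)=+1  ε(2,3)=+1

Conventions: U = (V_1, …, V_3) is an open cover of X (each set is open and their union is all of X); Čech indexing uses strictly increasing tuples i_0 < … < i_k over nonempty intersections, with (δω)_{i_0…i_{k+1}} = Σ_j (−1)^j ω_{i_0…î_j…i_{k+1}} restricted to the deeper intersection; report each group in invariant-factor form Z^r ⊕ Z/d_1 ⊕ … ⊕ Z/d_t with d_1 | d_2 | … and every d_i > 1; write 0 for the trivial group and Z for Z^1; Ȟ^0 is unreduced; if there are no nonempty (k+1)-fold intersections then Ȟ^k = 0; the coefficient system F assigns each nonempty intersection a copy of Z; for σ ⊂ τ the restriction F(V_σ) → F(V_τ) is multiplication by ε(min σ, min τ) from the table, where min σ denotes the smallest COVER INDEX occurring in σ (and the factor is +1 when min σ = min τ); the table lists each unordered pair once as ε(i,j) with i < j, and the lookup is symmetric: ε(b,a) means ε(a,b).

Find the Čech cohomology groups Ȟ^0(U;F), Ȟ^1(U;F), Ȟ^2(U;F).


nonempty intersections:
  V13={e}
C dims 3,1; δ0: rk 1, SNF 1^1
Ȟ^0: (3−1)−0=2 ⇒ Z^2
Ȟ^1: (1−0)−1=0 ⇒ 0
Ȟ^2: (0−0)−0=0 ⇒ 0

Ȟ^0 ≅ Z^2,  Ȟ^1 ≅ 0,  Ȟ^2 ≅ 0


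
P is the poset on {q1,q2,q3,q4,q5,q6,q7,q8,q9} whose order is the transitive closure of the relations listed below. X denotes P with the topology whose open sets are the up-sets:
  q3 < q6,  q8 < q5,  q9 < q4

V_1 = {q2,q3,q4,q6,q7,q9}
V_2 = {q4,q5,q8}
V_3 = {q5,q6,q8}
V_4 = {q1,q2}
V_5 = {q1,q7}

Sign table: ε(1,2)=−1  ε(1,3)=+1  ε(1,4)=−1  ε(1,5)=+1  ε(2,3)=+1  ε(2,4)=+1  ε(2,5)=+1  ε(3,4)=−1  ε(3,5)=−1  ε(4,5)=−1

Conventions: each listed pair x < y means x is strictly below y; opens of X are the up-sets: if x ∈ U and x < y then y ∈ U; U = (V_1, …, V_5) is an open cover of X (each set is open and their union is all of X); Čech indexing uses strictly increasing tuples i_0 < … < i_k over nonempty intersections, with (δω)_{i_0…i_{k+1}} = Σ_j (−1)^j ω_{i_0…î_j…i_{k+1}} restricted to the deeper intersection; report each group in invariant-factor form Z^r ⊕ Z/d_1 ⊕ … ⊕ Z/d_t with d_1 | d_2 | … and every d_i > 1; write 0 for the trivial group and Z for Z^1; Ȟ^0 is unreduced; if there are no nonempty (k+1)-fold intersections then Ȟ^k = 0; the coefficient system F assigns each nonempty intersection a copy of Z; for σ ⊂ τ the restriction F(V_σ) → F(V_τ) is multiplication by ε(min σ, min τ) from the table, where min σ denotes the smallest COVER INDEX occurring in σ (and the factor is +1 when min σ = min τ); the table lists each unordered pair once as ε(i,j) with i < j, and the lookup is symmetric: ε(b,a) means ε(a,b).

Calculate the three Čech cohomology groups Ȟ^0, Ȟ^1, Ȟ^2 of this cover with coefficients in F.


Ȟ^0 ≅ 0; Ȟ^1 ≅ Z ⊕ Z/2; Ȟ^2 ≅ 0

intersection data:
  V12={q4} V13={q6} V14={q2} V15={q7} V23={q5,q8} V45={q1}
C dims 5,6; δ0: rk 5, SNF 1^4·2
Ȟ^0 = (5 − 5) − 0 = 0, so Ȟ^0 ≅ 0
Ȟ^1 = (6 − 0) − 5 = 1 plus torsion [2], so Ȟ^1 ≅ Z ⊕ Z/2
Ȟ^2 = (0 − 0) − 0 = 0, so Ȟ^2 ≅ 0


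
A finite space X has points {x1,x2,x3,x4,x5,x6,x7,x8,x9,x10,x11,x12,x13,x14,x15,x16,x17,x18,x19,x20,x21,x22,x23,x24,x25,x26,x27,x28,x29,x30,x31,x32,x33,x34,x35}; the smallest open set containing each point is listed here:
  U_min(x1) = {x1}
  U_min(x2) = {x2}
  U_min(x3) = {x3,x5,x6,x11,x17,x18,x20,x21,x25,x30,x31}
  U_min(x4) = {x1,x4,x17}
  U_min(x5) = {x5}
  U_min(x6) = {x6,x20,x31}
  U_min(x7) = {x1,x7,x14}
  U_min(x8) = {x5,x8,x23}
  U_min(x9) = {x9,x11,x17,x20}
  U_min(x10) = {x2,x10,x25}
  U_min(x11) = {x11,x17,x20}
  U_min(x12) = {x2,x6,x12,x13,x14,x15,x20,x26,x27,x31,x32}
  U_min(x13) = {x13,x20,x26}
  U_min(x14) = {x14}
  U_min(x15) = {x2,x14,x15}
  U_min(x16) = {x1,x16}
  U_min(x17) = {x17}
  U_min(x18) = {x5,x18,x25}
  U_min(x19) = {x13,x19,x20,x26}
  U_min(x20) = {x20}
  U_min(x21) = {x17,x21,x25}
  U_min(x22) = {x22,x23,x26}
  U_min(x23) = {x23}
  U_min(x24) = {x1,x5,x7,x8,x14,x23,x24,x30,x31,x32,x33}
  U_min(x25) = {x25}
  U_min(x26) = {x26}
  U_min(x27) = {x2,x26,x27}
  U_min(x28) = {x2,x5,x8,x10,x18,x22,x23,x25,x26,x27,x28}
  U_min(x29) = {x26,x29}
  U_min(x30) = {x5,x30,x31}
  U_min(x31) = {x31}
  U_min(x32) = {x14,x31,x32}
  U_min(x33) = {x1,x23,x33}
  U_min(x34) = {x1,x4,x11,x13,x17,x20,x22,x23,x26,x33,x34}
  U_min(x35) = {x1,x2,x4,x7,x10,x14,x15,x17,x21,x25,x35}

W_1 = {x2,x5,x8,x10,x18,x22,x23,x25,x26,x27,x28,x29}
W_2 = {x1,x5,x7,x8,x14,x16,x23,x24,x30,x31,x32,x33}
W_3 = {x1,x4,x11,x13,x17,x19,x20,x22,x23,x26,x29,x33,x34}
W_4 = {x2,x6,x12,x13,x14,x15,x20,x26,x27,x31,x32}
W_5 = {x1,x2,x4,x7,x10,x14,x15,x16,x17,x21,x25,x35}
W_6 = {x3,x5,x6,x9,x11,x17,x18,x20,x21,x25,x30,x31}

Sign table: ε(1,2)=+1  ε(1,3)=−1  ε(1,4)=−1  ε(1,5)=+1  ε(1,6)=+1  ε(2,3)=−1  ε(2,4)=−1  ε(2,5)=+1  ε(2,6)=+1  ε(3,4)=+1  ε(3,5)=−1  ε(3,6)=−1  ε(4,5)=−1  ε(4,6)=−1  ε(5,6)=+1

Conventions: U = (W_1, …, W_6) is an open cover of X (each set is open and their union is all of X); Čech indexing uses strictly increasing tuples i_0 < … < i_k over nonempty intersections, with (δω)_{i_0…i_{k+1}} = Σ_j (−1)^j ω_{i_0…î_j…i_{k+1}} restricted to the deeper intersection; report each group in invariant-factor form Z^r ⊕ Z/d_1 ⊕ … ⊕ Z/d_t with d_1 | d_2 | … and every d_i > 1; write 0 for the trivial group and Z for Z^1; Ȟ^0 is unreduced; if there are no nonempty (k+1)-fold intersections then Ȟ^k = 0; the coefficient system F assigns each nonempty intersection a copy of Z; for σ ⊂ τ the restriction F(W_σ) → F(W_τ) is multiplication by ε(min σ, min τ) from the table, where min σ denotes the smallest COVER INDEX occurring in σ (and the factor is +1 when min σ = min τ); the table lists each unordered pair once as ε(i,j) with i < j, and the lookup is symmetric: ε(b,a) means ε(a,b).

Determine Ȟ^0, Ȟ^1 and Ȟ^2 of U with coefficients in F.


Ȟ^0(U;F) ≅ Z,  Ȟ^1(U;F) ≅ 0,  Ȟ^2(U;F) ≅ Z/2

nerve simplices:
  W12={x5,x8,x23} W13={x22,x23,x26,x29} W14={x2,x26,x27} W15={x2,x10,x25} W16={x5,x18,x25} W23={x1,x23,x33} W24={x14,x31,x32} W25={x1,x7,x14,x16} W26={x5,x30,x31} W34={x13,x20,x26} W35={x1,x4,x17} W36={x11,x17,x20} W45={x2,x14,x15} W46={x6,x20,x31} W56={x17,x21,x25}
  W123={x23} W126={x5} W134={x26} W145={x2} W156={x25} W235={x1} W245={x14} W246={x31} W346={x20} W356={x17}
C dims 6,15,10; δ0: rk 5, SNF 1^5; δ1: rk 10, SNF 1^9·2
degree 0: 6−5−0 = 1 → Ȟ^0 ≅ Z
degree 1: 15−10−5 = 0 → Ȟ^1 ≅ 0
degree 2: 10−0−10 = 0 plus torsion [2] → Ȟ^2 ≅ Z/2


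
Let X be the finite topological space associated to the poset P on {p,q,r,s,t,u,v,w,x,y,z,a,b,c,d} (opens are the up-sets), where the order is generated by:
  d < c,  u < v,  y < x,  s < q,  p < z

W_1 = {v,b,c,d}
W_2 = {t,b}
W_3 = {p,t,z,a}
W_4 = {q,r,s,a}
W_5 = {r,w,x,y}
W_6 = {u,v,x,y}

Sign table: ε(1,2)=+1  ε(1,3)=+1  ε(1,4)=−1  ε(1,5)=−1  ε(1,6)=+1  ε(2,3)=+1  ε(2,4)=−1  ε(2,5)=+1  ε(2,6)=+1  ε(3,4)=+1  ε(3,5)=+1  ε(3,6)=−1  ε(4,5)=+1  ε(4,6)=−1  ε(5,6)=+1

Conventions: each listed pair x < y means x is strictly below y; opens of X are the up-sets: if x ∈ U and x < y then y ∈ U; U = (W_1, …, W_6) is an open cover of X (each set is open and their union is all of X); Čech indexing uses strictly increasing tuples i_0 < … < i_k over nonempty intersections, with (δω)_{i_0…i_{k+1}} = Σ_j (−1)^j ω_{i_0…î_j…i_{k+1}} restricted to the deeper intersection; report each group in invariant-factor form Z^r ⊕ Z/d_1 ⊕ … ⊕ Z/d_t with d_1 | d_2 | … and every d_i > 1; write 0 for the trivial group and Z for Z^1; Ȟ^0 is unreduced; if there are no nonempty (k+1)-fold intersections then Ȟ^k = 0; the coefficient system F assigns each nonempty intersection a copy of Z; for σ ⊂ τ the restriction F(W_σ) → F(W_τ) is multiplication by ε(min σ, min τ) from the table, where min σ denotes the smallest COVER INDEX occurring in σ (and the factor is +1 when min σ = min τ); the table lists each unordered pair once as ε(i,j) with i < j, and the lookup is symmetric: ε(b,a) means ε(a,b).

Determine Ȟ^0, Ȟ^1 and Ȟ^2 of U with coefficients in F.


Ȟ^0 = Z,  Ȟ^1 = Z,  Ȟ^2 = 0

nonempty intersections:
  W12={b} W16={v} W23={t} W34={a} W45={r} W56={x,y}
C dims 6,6; δ0: rk 5, SNF 1^5
Ȟ^0: (6−5)−0=1 ⇒ Z
Ȟ^1: (6−0)−5=1 ⇒ Z
Ȟ^2: (0−0)−0=0 ⇒ 0


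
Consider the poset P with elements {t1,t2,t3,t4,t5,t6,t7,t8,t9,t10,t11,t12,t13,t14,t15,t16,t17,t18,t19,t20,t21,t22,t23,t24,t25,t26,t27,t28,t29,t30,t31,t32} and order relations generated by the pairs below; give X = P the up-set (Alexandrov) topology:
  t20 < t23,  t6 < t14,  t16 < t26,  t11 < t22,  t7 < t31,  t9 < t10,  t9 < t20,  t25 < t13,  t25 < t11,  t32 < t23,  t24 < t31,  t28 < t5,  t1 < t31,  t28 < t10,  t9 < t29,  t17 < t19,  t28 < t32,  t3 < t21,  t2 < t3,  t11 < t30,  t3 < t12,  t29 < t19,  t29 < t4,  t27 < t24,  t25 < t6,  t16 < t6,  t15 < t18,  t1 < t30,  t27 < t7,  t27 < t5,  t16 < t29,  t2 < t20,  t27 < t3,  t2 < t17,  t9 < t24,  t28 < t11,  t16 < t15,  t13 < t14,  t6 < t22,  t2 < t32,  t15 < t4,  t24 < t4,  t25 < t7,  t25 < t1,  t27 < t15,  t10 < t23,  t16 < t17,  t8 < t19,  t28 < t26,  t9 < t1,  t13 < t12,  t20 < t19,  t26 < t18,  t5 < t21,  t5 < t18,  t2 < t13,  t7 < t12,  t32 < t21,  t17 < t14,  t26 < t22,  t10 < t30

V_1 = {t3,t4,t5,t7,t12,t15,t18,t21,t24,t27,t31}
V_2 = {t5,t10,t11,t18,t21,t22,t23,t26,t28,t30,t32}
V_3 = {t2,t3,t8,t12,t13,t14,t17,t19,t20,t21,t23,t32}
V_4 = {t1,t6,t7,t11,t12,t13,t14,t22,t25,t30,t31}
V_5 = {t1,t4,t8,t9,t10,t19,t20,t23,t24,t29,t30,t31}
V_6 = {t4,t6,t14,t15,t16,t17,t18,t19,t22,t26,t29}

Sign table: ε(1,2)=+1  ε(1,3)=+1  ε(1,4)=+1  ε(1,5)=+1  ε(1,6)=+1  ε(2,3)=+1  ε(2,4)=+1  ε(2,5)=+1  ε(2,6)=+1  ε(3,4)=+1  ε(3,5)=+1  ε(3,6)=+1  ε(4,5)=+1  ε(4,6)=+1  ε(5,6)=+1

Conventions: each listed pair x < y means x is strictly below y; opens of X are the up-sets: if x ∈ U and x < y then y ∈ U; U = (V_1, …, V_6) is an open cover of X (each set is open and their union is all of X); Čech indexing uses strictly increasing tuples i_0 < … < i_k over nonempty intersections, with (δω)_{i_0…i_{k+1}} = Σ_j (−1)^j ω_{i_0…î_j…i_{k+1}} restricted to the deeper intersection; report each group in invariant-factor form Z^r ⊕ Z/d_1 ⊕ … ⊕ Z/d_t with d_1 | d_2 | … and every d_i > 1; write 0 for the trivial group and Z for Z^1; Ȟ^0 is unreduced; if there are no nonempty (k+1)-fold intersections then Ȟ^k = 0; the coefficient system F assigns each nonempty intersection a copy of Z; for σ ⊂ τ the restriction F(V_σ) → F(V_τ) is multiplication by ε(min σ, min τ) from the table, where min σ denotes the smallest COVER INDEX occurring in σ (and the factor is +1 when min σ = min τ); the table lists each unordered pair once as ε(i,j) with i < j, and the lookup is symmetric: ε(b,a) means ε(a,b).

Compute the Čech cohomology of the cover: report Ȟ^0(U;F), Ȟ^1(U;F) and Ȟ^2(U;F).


nerve simplices:
  V12={t5,t18,t21} V13={t3,t12,t21} V14={t7,t12,t31} V15={t4,t24,t31} V16={t4,t15,t18} V23={t21,t23,t32} V24={t11,t22,t30} V25={t10,t23,t30} V26={t18,t22,t26} V34={t12,t13,t14} V35={t8,t19,t20,t23} V36={t14,t17,t19} V45={t1,t30,t31} V46={t6,t14,t22} V56={t4,t19,t29}
  V123={t21} V126={t18} V134={t12} V145={t31} V156={t4} V235={t23} V245={t30} V246={t22} V346={t14} V356={t19}
C dims 6,15,10; δ0: rk 5, SNF 1^5; δ1: rk 10, SNF 1^9·2
degree 0: 6−5−0 = 1 → Ȟ^0 ≅ Z
degree 1: 15−10−5 = 0 → Ȟ^1 ≅ 0
degree 2: 10−0−10 = 0 plus torsion [2] → Ȟ^2 ≅ Z/2

Ȟ^0 = Z, Ȟ^1 = 0 and Ȟ^2 = Z/2


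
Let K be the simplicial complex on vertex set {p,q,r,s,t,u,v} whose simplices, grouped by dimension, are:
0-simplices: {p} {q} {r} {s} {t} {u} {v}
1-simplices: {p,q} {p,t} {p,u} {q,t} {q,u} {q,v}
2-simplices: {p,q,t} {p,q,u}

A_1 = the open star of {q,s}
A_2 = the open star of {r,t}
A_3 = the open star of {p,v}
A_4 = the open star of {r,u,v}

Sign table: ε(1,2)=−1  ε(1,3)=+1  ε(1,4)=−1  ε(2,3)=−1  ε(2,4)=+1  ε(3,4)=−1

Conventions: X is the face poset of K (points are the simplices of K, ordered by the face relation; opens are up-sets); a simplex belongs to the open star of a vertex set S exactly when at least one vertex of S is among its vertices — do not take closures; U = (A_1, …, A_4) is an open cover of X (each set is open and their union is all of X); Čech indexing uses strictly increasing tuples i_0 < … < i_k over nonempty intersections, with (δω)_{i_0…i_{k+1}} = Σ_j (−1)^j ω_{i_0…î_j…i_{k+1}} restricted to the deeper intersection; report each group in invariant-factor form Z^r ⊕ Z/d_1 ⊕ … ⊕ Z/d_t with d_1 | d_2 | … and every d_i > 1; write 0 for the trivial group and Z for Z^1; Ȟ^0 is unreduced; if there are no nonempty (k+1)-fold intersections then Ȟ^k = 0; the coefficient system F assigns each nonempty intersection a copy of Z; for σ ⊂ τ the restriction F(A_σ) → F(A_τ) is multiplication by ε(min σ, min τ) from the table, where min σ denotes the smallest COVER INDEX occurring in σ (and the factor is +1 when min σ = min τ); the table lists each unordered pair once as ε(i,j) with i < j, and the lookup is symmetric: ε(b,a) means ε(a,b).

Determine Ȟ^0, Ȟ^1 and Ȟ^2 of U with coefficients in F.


nerve of the cover:
  A1={{q},{s},{p,q},{q,t},{q,u},{q,v},{p,q,t},{p,q,u}} A2={{r},{t},{p,t},{q,t},{p,q,t}} A3={{p},{v},{p,q},{p,t},{p,u},{q,v},{p,q,t},{p,q,u}} A4={{r},{u},{v},{p,u},{q,u},{q,v},{p,q,u}}
  A12={{q,t},{p,q,t}} A13={{p,q},{q,v},{p,q,t},{p,q,u}} A14={{q,u},{q,v},{p,q,u}} A23={{p,t},{p,q,t}} A24={{r}} A34={{v},{p,u},{q,v},{p,q,u}}
  A123={{p,q,t}} A134={{q,v},{p,q,u}}
C dims 4,6,2; δ0: rk 3, SNF 1^3; δ1: rk 2, SNF 1^2
Ȟ^0 = (4 − 3) − 0 = 1, so Ȟ^0 ≅ Z
Ȟ^1 = (6 − 2) − 3 = 1, so Ȟ^1 ≅ Z
Ȟ^2 = (2 − 0) − 2 = 0, so Ȟ^2 ≅ 0

Ȟ^0 ≅ Z, Ȟ^1 ≅ Z and Ȟ^2 ≅ 0


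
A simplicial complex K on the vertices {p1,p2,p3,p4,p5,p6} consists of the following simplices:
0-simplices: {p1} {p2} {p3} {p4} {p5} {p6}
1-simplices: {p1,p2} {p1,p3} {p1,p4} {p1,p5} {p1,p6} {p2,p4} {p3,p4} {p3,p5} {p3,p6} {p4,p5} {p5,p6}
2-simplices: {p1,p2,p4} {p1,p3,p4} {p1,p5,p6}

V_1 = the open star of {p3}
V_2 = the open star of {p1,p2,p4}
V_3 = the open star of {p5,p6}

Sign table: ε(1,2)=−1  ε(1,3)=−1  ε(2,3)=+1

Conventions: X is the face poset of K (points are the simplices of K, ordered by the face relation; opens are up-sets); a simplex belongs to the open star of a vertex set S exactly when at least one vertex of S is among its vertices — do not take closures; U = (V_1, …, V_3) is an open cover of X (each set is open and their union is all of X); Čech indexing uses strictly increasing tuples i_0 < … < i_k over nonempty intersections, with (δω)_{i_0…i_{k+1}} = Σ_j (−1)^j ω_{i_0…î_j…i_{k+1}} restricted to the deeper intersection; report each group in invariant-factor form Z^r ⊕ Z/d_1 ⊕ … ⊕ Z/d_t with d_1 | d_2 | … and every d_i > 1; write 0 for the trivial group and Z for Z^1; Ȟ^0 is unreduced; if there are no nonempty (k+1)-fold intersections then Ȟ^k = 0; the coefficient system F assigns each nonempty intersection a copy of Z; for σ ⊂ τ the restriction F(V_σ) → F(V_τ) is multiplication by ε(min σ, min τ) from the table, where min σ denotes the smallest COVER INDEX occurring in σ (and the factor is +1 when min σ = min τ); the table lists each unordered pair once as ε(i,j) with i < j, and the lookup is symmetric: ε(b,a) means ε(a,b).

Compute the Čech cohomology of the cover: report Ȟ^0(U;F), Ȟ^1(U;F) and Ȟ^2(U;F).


nerve simplices:
  V1={{p3},{p1,p3},{p3,p4},{p3,p5},{p3,p6},{p1,p3,p4}} V2={{p1},{p2},{p4},{p1,p2},{p1,p3},{p1,p4},{p1,p5},{p1,p6},{p2,p4},{p3,p4},{p4,p5},{p1,p2,p4},{p1,p3,p4},{p1,p5,p6}} V3={{p5},{p6},{p1,p5},{p1,p6},{p3,p5},{p3,p6},{p4,p5},{p5,p6},{p1,p5,p6}}
  V12={{p1,p3},{p3,p4},{p1,p3,p4}} V13={{p3,p5},{p3,p6}} V23={{p1,p5},{p1,p6},{p4,p5},{p1,p5,p6}}
C dims 3,3; δ0: rk 2, SNF 1^2
degree 0: 3−2−0 = 1 → Ȟ^0 ≅ Z
degree 1: 3−0−2 = 1 → Ȟ^1 ≅ Z
degree 2: 0−0−0 = 0 → Ȟ^2 ≅ 0

Ȟ^0 = Z; Ȟ^1 = Z; Ȟ^2 = 0


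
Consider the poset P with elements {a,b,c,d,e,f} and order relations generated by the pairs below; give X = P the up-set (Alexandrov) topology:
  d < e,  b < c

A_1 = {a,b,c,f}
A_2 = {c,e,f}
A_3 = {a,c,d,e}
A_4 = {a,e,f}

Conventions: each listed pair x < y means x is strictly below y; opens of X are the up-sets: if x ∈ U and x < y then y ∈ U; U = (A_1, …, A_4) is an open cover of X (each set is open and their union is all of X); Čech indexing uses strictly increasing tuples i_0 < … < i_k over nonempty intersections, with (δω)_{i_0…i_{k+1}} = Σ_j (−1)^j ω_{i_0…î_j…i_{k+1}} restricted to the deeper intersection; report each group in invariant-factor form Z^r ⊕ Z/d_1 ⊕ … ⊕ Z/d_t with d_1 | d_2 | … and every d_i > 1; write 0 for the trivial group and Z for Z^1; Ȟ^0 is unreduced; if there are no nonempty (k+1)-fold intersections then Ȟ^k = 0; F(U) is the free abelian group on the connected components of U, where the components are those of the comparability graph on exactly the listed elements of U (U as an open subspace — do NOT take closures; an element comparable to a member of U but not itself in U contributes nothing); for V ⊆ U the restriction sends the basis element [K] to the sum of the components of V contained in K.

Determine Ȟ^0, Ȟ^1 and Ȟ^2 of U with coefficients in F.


intersection data:
  A12={c,f} A13={a,c} A14={a,f} A23={c,e} A24={e,f} A34={a,e}
  A123={c} A124={f} A134={a} A234={e}
components per intersection:
  A1: {a} {b,c} {f}
  A2: {c} {e} {f}
  A3: {a} {c} {d,e}
  A4: {a} {e} {f}
  A12: {c} {f}
  A13: {a} {c}
  A14: {a} {f}
  A23: {c} {e}
  A24: {e} {f}
  A34: {a} {e}
  A123: {c}
  A124: {f}
  A134: {a}
  A234: {e}
C dims 12,12,4; δ0: rk 8, SNF 1^8; δ1: rk 4, SNF 1^4
Ȟ^0 = (12 − 8) − 0 = 4, so Ȟ^0 ≅ Z^4
Ȟ^1 = (12 − 4) − 8 = 0, so Ȟ^1 ≅ 0
Ȟ^2 = (4 − 0) − 4 = 0, so Ȟ^2 ≅ 0

Ȟ^0 = Z^4, Ȟ^1 = 0 and Ȟ^2 = 0


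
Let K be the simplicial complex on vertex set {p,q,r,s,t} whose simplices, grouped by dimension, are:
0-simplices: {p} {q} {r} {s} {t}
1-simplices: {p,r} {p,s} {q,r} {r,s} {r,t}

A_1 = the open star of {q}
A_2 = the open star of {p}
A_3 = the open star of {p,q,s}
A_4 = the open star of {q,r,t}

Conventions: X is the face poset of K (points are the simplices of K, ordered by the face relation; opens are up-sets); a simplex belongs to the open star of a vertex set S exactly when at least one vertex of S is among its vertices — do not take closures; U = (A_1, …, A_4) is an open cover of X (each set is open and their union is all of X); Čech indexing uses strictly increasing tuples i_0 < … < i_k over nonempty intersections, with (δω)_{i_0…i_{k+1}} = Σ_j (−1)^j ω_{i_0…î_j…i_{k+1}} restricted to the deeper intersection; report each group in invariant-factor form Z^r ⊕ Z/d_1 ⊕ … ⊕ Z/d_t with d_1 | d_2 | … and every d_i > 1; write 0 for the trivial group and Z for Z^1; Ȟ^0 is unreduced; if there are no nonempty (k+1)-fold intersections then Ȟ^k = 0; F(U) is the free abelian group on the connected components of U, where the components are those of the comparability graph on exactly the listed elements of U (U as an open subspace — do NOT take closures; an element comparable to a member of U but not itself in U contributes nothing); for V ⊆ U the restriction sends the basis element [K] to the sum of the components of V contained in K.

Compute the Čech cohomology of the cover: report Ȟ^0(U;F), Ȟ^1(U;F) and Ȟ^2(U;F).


Ȟ^0 ≅ Z, Ȟ^1 ≅ Z and Ȟ^2 ≅ 0

nonempty intersections:
  A1={{q},{q,r}} A2={{p},{p,r},{p,s}} A3={{p},{q},{s},{p,r},{p,s},{q,r},{r,s}} A4={{q},{r},{t},{p,r},{q,r},{r,s},{r,t}}
  A13={{q},{q,r}} A14={{q},{q,r}} A23={{p},{p,r},{p,s}} A24={{p,r}} A34={{q},{p,r},{q,r},{r,s}}
  A134={{q},{q,r}} A234={{p,r}}
components per intersection:
  A1: {{q},{q,r}}
  A2: {{p},{p,r},{p,s}}
  A3: {{p},{s},{p,r},{p,s},{r,s}} {{q},{q,r}}
  A4: {{q},{r},{t},{p,r},{q,r},{r,s},{r,t}}
  A13: {{q},{q,r}}
  A14: {{q},{q,r}}
  A23: {{p},{p,r},{p,s}}
  A24: {{p,r}}
  A34: {{q},{q,r}} {{p,r}} {{r,s}}
  A134: {{q},{q,r}}
  A234: {{p,r}}
C dims 5,7,2; δ0: rk 4, SNF 1^4; δ1: rk 2, SNF 1^2
Ȟ^0: (5−4)−0=1 ⇒ Z
Ȟ^1: (7−2)−4=1 ⇒ Z
Ȟ^2: (2−0)−2=0 ⇒ 0


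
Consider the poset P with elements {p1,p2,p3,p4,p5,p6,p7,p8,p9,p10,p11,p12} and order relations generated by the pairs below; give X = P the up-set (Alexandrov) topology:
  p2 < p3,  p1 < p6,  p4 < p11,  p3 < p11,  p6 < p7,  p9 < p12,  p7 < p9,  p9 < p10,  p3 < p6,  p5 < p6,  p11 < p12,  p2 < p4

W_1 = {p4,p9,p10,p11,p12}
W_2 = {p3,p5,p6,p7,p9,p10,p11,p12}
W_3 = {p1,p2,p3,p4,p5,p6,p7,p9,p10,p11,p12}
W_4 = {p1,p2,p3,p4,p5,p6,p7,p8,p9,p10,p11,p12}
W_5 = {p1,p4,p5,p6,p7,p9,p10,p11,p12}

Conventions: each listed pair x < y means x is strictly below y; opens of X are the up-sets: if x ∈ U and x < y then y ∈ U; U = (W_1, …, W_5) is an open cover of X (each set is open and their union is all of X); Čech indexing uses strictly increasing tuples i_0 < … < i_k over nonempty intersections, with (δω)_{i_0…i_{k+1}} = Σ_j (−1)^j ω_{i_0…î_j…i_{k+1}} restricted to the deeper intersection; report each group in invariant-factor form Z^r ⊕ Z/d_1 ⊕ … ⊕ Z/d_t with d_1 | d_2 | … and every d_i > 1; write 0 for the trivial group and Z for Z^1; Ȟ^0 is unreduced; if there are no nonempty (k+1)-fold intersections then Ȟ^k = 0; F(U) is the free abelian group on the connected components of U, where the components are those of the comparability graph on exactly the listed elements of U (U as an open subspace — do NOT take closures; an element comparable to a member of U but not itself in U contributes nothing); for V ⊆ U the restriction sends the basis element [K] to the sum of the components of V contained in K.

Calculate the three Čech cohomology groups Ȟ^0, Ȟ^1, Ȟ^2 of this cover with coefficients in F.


intersection data:
  W12={p9,p10,p11,p12} W13={p4,p9,p10,p11,p12} W14={p4,p9,p10,p11,p12} W15={p4,p9,p10,p11,p12} W23={p3,p5,p6,p7,p9,p10,p11,p12} W24={p3,p5,p6,p7,p9,p10,p11,p12} W25={p5,p6,p7,p9,p10,p11,p12} W34={p1,p2,p3,p4,p5,p6,p7,p9,p10,p11,p12} W35={p1,p4,p5,p6,p7,p9,p10,p11,p12} W45={p1,p4,p5,p6,p7,p9,p10,p11,p12}
  W123={p9,p10,p11,p12} W124={p9,p10,p11,p12} W125={p9,p10,p11,p12} W134={p4,p9,p10,p11,p12} W135={p4,p9,p10,p11,p12} W145={p4,p9,p10,p11,p12} W234={p3,p5,p6,p7,p9,p10,p11,p12} W235={p5,p6,p7,p9,p10,p11,p12} W245={p5,p6,p7,p9,p10,p11,p12} W345={p1,p4,p5,p6,p7,p9,p10,p11,p12}
  W1234={p9,p10,p11,p12} W1235={p9,p10,p11,p12} W1245={p9,p10,p11,p12} W1345={p4,p9,p10,p11,p12} W2345={p5,p6,p7,p9,p10,p11,p12}
  W12345={p9,p10,p11,p12}
components per intersection:
  W1: {p4,p9,p10,p11,p12}
  W2: {p3,p5,p6,p7,p9,p10,p11,p12}
  W3: {p1,p2,p3,p4,p5,p6,p7,p9,p10,p11,p12}
  W4: {p1,p2,p3,p4,p5,p6,p7,p9,p10,p11,p12} {p8}
  W5: {p1,p4,p5,p6,p7,p9,p10,p11,p12}
  W12: {p9,p10,p11,p12}
  W13: {p4,p9,p10,p11,p12}
  W14: {p4,p9,p10,p11,p12}
  W15: {p4,p9,p10,p11,p12}
  W23: {p3,p5,p6,p7,p9,p10,p11,p12}
  W24: {p3,p5,p6,p7,p9,p10,p11,p12}
  W25: {p5,p6,p7,p9,p10,p11,p12}
  W34: {p1,p2,p3,p4,p5,p6,p7,p9,p10,p11,p12}
  W35: {p1,p4,p5,p6,p7,p9,p10,p11,p12}
  W45: {p1,p4,p5,p6,p7,p9,p10,p11,p12}
  W123: {p9,p10,p11,p12}
  W124: {p9,p10,p11,p12}
  W125: {p9,p10,p11,p12}
  W134: {p4,p9,p10,p11,p12}
  W135: {p4,p9,p10,p11,p12}
  W145: {p4,p9,p10,p11,p12}
  W234: {p3,p5,p6,p7,p9,p10,p11,p12}
  W235: {p5,p6,p7,p9,p10,p11,p12}
  W245: {p5,p6,p7,p9,p10,p11,p12}
  W345: {p1,p4,p5,p6,p7,p9,p10,p11,p12}
  W1234: {p9,p10,p11,p12}
  W1235: {p9,p10,p11,p12}
  W1245: {p9,p10,p11,p12}
  W1345: {p4,p9,p10,p11,p12}
  W2345: {p5,p6,p7,p9,p10,p11,p12}
  W12345: {p9,p10,p11,p12}
C dims 6,10,10,5; δ0: rk 4, SNF 1^4; δ1: rk 6, SNF 1^6; δ2: rk 4, SNF 1^4
Ȟ^0 = (6 − 4) − 0 = 2, so Ȟ^0 ≅ Z^2
Ȟ^1 = (10 − 6) − 4 = 0, so Ȟ^1 ≅ 0
Ȟ^2 = (10 − 4) − 6 = 0, so Ȟ^2 ≅ 0

Ȟ^0(U;F) ≅ Z^2, Ȟ^1(U;F) ≅ 0 and Ȟ^2(U;F) ≅ 0


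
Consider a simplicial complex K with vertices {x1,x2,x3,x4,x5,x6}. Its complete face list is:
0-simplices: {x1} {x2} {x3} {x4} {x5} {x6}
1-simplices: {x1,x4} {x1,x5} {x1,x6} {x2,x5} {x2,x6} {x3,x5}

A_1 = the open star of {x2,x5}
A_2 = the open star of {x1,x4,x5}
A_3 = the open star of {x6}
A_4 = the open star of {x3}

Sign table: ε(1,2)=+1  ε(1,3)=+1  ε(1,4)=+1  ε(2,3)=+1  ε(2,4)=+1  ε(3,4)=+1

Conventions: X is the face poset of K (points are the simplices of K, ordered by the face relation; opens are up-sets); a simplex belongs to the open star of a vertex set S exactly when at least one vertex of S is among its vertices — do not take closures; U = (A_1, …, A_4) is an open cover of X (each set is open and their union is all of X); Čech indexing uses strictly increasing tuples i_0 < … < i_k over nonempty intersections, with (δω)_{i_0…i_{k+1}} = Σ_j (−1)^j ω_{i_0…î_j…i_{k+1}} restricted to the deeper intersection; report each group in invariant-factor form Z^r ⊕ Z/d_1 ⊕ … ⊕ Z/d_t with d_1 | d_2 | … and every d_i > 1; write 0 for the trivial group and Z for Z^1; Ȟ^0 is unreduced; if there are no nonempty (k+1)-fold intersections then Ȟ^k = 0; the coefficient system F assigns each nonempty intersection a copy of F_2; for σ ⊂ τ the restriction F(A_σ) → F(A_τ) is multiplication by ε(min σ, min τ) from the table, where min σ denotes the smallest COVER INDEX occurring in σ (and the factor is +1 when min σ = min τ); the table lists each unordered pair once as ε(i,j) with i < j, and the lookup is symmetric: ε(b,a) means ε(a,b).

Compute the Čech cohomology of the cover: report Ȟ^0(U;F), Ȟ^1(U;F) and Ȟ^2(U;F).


cover nerve:
  A1={{x2},{x5},{x1,x5},{x2,x5},{x2,x6},{x3,x5}} A2={{x1},{x4},{x5},{x1,x4},{x1,x5},{x1,x6},{x2,x5},{x3,x5}} A3={{x6},{x1,x6},{x2,x6}} A4={{x3},{x3,x5}}
  A12={{x5},{x1,x5},{x2,x5},{x3,x5}} A13={{x2,x6}} A14={{x3,x5}} A23={{x1,x6}} A24={{x3,x5}}
  A124={{x3,x5}}
C dims 4,5,1; δ0: rk_F2 3; δ1: rk_F2 1
Ȟ^0: (4−3)−0=1 ⇒ Z/2
Ȟ^1: (5−1)−3=1 ⇒ Z/2
Ȟ^2: (1−0)−1=0 ⇒ 0

Ȟ^0 ≅ Z/2,  Ȟ^1 ≅ Z/2,  Ȟ^2 ≅ 0
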